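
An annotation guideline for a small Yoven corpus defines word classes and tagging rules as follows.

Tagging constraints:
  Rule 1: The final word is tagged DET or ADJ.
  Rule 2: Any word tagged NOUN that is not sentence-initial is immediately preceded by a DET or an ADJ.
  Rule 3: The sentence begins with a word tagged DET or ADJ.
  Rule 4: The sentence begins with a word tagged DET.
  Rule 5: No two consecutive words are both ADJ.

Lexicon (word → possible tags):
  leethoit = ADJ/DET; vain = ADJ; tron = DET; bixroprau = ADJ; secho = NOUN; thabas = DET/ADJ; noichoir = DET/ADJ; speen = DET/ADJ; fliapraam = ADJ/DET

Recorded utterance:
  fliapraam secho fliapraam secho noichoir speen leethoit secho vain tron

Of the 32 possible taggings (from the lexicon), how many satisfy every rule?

10

Candidates per position — 1:fliapraam {ADJ,DET}; 2:secho {NOUN}; 3:fliapraam {ADJ,DET}; 4:secho {NOUN}; 5:noichoir {DET,ADJ}; 6:speen {DET,ADJ}; 7:leethoit {ADJ,DET}; 8:secho {NOUN}; 9:vain {ADJ}; 10:tron {DET}.
There are 32 candidate sequences in total.
Checking each against the rules leaves 10 sequences.
Count = 10.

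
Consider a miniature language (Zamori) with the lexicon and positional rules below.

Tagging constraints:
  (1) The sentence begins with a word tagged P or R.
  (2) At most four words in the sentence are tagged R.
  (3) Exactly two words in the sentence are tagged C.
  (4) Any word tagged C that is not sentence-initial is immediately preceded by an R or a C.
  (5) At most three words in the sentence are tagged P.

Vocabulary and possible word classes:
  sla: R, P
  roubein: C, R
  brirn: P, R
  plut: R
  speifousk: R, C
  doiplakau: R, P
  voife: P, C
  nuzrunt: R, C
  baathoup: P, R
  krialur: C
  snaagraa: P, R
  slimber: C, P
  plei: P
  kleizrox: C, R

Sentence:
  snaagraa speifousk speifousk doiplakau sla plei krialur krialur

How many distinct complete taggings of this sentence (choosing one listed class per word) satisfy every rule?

0

Candidates per position — 1:snaagraa {P,R}; 2:speifousk {R,C}; 3:speifousk {R,C}; 4:doiplakau {R,P}; 5:sla {R,P}; 6:plei {P}; 7:krialur {C}; 8:krialur {C}.
There are 32 candidate sequences in total.
Rule 4 cannot be satisfied by any choice of tags from the lexicon.
So there is no consistent tagging.
Count = 0.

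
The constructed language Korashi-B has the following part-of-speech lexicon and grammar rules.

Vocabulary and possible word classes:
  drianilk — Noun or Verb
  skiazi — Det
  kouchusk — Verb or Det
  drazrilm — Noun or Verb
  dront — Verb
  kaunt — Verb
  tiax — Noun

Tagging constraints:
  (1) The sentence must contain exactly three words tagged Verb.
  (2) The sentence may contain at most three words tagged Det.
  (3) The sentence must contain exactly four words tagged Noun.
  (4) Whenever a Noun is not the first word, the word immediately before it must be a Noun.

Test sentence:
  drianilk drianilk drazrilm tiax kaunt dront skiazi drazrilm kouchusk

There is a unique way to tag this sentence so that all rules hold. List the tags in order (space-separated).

Noun Noun Noun Noun Verb Verb Det Verb Det

Candidates per position — 1:drianilk {Noun,Verb}; 2:drianilk {Noun,Verb}; 3:drazrilm {Noun,Verb}; 4:tiax {Noun}; 5:kaunt {Verb}; 6:dront {Verb}; 7:skiazi {Det}; 8:drazrilm {Noun,Verb}; 9:kouchusk {Verb,Det}.
Position 1: Verb is ruled out by rule 4; that leaves Noun.
Position 2: Verb is ruled out by rule 4; that leaves Noun.
Position 3: Verb is ruled out by rule 4; that leaves Noun.
Position 8: Noun is ruled out by rule 3; that leaves Verb.
Position 9: Verb is ruled out by rule 1; that leaves Det.
The unique satisfying tagging is: Noun Noun Noun Noun Verb Verb Det Verb Det.
Rule-by-rule: rule 1 ✓; rule 2 ✓; rule 3 ✓; rule 4 ✓.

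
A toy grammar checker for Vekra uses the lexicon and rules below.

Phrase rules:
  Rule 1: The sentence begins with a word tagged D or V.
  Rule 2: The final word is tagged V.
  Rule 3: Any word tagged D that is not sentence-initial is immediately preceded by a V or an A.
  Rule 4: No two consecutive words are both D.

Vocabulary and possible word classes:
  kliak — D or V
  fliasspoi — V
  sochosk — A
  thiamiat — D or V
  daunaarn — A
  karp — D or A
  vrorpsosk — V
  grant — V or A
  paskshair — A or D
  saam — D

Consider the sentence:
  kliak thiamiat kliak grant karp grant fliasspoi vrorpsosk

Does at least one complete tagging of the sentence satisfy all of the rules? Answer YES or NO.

YES

Candidates per position — 1:kliak {D,V}; 2:thiamiat {D,V}; 3:kliak {D,V}; 4:grant {V,A}; 5:karp {D,A}; 6:grant {V,A}; 7:fliasspoi {V}; 8:vrorpsosk {V}.
One satisfying assignment: D V V A D A V V.
Rule-by-rule: rule 1 satisfied; rule 2 satisfied; rule 3 satisfied; rule 4 satisfied.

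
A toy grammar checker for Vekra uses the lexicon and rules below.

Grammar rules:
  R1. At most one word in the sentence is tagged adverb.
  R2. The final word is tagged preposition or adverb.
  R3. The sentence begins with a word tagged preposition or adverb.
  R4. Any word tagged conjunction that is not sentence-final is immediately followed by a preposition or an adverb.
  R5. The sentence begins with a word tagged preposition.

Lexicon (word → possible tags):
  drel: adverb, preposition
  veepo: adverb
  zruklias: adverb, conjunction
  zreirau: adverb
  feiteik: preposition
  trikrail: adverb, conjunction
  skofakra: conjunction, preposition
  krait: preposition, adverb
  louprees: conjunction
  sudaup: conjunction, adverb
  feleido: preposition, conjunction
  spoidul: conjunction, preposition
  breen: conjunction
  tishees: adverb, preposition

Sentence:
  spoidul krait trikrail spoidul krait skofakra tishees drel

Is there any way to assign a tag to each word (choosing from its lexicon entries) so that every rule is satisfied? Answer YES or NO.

Candidates per position — 1:spoidul {conjunction,preposition}; 2:krait {preposition,adverb}; 3:trikrail {adverb,conjunction}; 4:spoidul {conjunction,preposition}; 5:krait {preposition,adverb}; 6:skofakra {conjunction,preposition}; 7:tishees {adverb,preposition}; 8:drel {adverb,preposition}.
One satisfying assignment: preposition preposition conjunction preposition preposition conjunction adverb preposition.
Verifying each rule — rule 1 ok; rule 2 ok; rule 3 ok; rule 4 ok; rule 5 ok.

YES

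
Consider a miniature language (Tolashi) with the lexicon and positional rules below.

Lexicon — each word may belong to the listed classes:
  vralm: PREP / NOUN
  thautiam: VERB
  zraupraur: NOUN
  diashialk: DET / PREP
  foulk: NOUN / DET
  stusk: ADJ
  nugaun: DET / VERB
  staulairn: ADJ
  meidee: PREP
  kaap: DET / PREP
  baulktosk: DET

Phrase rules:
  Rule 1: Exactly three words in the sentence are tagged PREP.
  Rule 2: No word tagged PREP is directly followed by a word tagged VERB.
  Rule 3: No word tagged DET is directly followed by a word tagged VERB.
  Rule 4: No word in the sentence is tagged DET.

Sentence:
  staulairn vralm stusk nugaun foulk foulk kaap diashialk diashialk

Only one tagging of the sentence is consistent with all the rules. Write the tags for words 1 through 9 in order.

Candidates per position — 1:staulairn {ADJ}; 2:vralm {PREP,NOUN}; 3:stusk {ADJ}; 4:nugaun {DET,VERB}; 5:foulk {NOUN,DET}; 6:foulk {NOUN,DET}; 7:kaap {DET,PREP}; 8:diashialk {DET,PREP}; 9:diashialk {DET,PREP}.
At position 4, choosing DET makes rule 4 impossible to satisfy; hence VERB.
At position 5, choosing DET makes rule 4 impossible to satisfy; hence NOUN.
At position 6, choosing DET makes rule 4 impossible to satisfy; hence NOUN.
At position 7, choosing DET makes rule 4 impossible to satisfy; hence PREP.
At position 8, choosing DET makes rule 4 impossible to satisfy; hence PREP.
At position 9, choosing DET makes rule 4 impossible to satisfy; hence PREP.
At position 2, choosing PREP makes rule 1 impossible to satisfy; hence NOUN.
The only consistent sequence is: ADJ NOUN ADJ VERB NOUN NOUN PREP PREP PREP.
Verifying each rule — rule 1 ok; rule 2 ok; rule 3 ok; rule 4 ok.

ADJ NOUN ADJ VERB NOUN NOUN PREP PREP PREP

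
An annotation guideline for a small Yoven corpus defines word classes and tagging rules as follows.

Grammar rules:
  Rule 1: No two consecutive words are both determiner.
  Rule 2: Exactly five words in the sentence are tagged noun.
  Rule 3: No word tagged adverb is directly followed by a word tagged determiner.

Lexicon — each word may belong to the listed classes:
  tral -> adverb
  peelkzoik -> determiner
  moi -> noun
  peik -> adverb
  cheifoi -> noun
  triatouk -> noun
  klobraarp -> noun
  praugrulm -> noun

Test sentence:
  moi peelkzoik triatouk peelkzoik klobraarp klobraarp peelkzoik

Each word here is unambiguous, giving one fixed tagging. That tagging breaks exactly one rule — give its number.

2

Fixed tagging: noun determiner noun determiner noun noun determiner.
Checking each rule: R1 ok, R2 fails, R3 ok.
Only rule 2 fails.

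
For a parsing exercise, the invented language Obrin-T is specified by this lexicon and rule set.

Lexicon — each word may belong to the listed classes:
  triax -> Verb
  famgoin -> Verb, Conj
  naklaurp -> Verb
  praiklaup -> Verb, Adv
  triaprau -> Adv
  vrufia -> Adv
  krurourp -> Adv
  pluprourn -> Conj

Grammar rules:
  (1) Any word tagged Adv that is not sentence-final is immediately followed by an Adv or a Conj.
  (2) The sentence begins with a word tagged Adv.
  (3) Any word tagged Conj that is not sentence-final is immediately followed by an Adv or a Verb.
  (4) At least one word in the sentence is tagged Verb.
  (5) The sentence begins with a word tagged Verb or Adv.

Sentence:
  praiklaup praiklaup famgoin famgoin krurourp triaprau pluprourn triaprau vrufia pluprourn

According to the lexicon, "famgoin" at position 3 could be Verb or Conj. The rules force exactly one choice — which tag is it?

Conj

Candidates per position — 1:praiklaup {Verb,Adv}; 2:praiklaup {Verb,Adv}; 3:famgoin {Verb,Conj}; 4:famgoin {Verb,Conj}; 5:krurourp {Adv}; 6:triaprau {Adv}; 7:pluprourn {Conj}; 8:triaprau {Adv}; 9:vrufia {Adv}; 10:pluprourn {Conj}.
Position 1: Verb is ruled out by rule 2; that leaves Adv.
Position 2: Verb is ruled out by rule 1; that leaves Adv.
Position 3: Verb is ruled out by rule 1; that leaves Conj.
Position 4: Conj is ruled out by rule 3; that leaves Verb.
The only consistent sequence is: Adv Adv Conj Verb Adv Adv Conj Adv Adv Conj.
Verifying each rule — rule 1 satisfied; rule 2 satisfied; rule 3 satisfied; rule 4 satisfied; rule 5 satisfied.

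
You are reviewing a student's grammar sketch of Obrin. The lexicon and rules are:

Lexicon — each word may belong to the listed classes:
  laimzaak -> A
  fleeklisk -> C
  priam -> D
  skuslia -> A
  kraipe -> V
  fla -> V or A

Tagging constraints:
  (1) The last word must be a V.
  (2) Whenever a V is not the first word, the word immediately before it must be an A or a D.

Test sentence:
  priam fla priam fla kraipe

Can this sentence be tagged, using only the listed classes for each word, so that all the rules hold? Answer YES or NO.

YES

Candidates per position — 1:priam {D}; 2:fla {V,A}; 3:priam {D}; 4:fla {V,A}; 5:kraipe {V}.
One satisfying assignment: D V D A V.
Verifying each rule — rule 1 ✓; rule 2 ✓.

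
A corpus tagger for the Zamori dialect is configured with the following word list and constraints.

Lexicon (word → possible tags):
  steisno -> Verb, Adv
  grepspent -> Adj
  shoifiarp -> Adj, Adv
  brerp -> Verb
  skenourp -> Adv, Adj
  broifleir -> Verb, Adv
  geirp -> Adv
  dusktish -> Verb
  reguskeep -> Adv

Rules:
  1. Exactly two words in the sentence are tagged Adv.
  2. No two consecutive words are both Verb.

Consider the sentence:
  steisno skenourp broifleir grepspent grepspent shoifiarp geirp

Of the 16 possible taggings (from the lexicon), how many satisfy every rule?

Candidates per position — 1:steisno {Verb,Adv}; 2:skenourp {Adv,Adj}; 3:broifleir {Verb,Adv}; 4:grepspent {Adj}; 5:grepspent {Adj}; 6:shoifiarp {Adj,Adv}; 7:geirp {Adv}.
There are 16 candidate sequences in total.
The sequences that satisfy every rule: Verb Adv Verb Adj Adj Adj Adv; Verb Adj Verb Adj Adj Adv Adv; Verb Adj Adv Adj Adj Adj Adv; Adv Adj Verb Adj Adj Adj Adv.
Count = 4.

4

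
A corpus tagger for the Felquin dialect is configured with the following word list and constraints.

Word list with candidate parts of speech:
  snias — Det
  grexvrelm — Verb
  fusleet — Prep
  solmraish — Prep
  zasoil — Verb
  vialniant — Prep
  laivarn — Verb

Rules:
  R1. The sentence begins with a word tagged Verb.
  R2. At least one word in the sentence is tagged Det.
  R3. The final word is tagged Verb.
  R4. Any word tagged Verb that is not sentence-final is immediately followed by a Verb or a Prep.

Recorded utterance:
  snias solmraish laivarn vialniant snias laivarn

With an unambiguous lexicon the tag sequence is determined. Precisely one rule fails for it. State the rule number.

Fixed tagging: Det Prep Verb Prep Det Verb.
Checking each rule: R1 ✗, R2 ✓, R3 ✓, R4 ✓.
Only rule 1 fails.

1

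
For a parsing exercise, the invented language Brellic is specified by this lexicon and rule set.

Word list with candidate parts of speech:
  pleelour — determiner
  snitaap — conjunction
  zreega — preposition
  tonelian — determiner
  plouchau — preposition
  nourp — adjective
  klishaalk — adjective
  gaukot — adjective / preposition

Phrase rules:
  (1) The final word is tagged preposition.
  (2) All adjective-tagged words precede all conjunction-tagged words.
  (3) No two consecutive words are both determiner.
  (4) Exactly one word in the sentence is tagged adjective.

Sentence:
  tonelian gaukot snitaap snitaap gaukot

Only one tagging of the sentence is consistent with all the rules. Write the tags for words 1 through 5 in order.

Candidates per position — 1:tonelian {determiner}; 2:gaukot {adjective,preposition}; 3:snitaap {conjunction}; 4:snitaap {conjunction}; 5:gaukot {adjective,preposition}.
Position 5: tagging it adjective would leave rule 1 unsatisfiable, so it must be preposition.
Position 2: tagging it preposition would leave rule 4 unsatisfiable, so it must be adjective.
The only consistent sequence is: determiner adjective conjunction conjunction preposition.
Checking: rule 1 satisfied; rule 2 satisfied; rule 3 satisfied; rule 4 satisfied.

determiner adjective conjunction conjunction preposition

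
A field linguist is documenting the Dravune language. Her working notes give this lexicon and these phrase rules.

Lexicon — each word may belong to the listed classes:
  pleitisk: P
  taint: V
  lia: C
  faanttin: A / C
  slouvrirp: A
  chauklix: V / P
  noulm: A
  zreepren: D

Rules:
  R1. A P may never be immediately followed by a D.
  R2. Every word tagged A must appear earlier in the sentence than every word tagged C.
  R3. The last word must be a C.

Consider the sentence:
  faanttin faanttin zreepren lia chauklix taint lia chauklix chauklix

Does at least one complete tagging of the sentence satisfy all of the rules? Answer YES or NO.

NO

Candidates per position — 1:faanttin {A,C}; 2:faanttin {A,C}; 3:zreepren {D}; 4:lia {C}; 5:chauklix {V,P}; 6:taint {V}; 7:lia {C}; 8:chauklix {V,P}; 9:chauklix {V,P}.
Rule 3 cannot be satisfied by any choice of tags from the lexicon.
So there is no consistent tagging.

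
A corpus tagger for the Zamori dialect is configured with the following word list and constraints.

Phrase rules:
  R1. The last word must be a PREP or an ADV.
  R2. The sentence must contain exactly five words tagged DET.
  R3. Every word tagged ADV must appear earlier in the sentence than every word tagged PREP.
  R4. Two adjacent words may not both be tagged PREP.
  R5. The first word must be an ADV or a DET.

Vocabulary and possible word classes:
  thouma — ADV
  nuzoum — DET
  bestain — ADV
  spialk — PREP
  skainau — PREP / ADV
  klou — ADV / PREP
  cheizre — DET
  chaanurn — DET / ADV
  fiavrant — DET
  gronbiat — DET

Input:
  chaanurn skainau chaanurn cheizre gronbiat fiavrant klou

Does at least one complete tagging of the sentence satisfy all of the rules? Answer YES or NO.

YES

Candidates per position — 1:chaanurn {DET,ADV}; 2:skainau {PREP,ADV}; 3:chaanurn {DET,ADV}; 4:cheizre {DET}; 5:gronbiat {DET}; 6:fiavrant {DET}; 7:klou {ADV,PREP}.
One satisfying assignment: DET ADV DET DET DET DET ADV.
Check: rule 1 satisfied; rule 2 satisfied; rule 3 satisfied; rule 4 satisfied; rule 5 satisfied.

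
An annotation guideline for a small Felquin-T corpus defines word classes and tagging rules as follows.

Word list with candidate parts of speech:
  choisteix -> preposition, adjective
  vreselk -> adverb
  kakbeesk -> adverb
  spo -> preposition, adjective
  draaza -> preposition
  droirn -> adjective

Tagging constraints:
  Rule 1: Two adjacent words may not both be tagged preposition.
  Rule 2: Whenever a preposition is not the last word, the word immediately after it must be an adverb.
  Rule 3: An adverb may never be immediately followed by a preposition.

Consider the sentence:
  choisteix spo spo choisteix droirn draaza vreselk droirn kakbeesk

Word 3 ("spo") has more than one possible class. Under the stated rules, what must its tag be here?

adjective

Candidates per position — 1:choisteix {preposition,adjective}; 2:spo {preposition,adjective}; 3:spo {preposition,adjective}; 4:choisteix {preposition,adjective}; 5:droirn {adjective}; 6:draaza {preposition}; 7:vreselk {adverb}; 8:droirn {adjective}; 9:kakbeesk {adverb}.
If word 1 were preposition, no tagging could satisfy rule 2; so word 1 is adjective.
If word 2 were preposition, no tagging could satisfy rule 2; so word 2 is adjective.
If word 3 were preposition, no tagging could satisfy rule 2; so word 3 is adjective.
If word 4 were preposition, no tagging could satisfy rule 2; so word 4 is adjective.
The only consistent sequence is: adjective adjective adjective adjective adjective preposition adverb adjective adverb.
Verifying each rule — rule 1 satisfied; rule 2 satisfied; rule 3 satisfied.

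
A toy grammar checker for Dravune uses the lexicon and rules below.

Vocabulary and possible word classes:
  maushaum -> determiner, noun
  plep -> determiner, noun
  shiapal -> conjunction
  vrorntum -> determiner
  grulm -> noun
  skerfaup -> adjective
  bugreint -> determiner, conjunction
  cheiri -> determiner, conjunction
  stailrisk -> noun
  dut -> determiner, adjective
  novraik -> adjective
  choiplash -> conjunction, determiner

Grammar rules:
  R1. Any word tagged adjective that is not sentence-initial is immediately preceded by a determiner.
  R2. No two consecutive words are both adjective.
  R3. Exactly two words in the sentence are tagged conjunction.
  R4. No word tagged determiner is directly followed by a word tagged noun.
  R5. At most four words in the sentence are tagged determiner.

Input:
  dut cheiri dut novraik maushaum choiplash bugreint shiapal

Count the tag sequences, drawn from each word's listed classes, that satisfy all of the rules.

9

Candidates per position — 1:dut {determiner,adjective}; 2:cheiri {determiner,conjunction}; 3:dut {determiner,adjective}; 4:novraik {adjective}; 5:maushaum {determiner,noun}; 6:choiplash {conjunction,determiner}; 7:bugreint {determiner,conjunction}; 8:shiapal {conjunction}.
There are 64 candidate sequences in total.
Checking each against the rules leaves 9 sequences.
Count = 9.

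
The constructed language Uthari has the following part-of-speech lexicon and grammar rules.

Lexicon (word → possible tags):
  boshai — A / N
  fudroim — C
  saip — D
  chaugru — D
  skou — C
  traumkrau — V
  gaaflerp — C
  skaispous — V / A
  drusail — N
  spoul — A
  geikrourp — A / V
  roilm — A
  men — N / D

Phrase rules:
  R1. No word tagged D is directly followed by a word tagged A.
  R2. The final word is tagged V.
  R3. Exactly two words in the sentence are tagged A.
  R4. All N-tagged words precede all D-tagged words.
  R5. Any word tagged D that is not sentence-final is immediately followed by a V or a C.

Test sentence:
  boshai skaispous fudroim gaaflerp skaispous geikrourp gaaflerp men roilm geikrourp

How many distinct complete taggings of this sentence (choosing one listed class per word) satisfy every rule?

4

Candidates per position — 1:boshai {A,N}; 2:skaispous {V,A}; 3:fudroim {C}; 4:gaaflerp {C}; 5:skaispous {V,A}; 6:geikrourp {A,V}; 7:gaaflerp {C}; 8:men {N,D}; 9:roilm {A}; 10:geikrourp {A,V}.
There are 64 candidate sequences in total.
The sequences that satisfy every rule: A V C C V V C N A V; N V C C V A C N A V; N V C C A V C N A V; N A C C V V C N A V.
Count = 4.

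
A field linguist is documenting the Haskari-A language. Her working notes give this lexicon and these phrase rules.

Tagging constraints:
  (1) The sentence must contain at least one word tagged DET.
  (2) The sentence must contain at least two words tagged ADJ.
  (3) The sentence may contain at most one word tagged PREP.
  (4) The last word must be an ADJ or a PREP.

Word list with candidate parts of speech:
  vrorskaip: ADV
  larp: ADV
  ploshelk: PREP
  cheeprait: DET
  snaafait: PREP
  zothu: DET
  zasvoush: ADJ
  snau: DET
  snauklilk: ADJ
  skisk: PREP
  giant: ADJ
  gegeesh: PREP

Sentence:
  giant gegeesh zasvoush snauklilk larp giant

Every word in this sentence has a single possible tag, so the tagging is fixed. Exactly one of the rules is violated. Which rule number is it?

Fixed tagging: ADJ PREP ADJ ADJ ADV ADJ.
Rule check: R1 violated, R2 holds, R3 holds, R4 holds.
Only rule 1 fails.

1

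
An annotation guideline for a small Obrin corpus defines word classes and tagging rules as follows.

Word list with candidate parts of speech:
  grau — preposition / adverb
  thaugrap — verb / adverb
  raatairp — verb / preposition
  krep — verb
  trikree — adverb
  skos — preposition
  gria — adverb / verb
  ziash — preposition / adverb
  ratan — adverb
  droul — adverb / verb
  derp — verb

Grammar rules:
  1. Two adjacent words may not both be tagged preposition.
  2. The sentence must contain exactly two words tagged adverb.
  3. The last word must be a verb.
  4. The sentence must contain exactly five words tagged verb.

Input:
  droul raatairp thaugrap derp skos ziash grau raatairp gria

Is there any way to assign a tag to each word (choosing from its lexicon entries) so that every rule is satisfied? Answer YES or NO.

Candidates per position — 1:droul {adverb,verb}; 2:raatairp {verb,preposition}; 3:thaugrap {verb,adverb}; 4:derp {verb}; 5:skos {preposition}; 6:ziash {preposition,adverb}; 7:grau {preposition,adverb}; 8:raatairp {verb,preposition}; 9:gria {adverb,verb}.
One satisfying assignment: verb verb verb verb preposition adverb adverb preposition verb.
Check: rule 1 satisfied; rule 2 satisfied; rule 3 satisfied; rule 4 satisfied.

YES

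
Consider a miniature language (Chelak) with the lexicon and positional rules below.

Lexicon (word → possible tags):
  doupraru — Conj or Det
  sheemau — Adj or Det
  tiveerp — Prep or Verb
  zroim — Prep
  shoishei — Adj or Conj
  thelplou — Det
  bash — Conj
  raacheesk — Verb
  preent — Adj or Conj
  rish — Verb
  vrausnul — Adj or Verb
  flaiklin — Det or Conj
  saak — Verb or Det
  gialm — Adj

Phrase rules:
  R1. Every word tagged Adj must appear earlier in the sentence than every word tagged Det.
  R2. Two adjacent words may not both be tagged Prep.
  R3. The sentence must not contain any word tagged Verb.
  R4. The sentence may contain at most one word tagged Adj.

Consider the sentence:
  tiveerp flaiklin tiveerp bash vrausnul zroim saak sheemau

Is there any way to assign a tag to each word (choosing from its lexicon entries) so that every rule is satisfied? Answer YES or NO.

Candidates per position — 1:tiveerp {Prep,Verb}; 2:flaiklin {Det,Conj}; 3:tiveerp {Prep,Verb}; 4:bash {Conj}; 5:vrausnul {Adj,Verb}; 6:zroim {Prep}; 7:saak {Verb,Det}; 8:sheemau {Adj,Det}.
One satisfying assignment: Prep Conj Prep Conj Adj Prep Det Det.
Rule-by-rule: rule 1 ✓; rule 2 ✓; rule 3 ✓; rule 4 ✓.

YES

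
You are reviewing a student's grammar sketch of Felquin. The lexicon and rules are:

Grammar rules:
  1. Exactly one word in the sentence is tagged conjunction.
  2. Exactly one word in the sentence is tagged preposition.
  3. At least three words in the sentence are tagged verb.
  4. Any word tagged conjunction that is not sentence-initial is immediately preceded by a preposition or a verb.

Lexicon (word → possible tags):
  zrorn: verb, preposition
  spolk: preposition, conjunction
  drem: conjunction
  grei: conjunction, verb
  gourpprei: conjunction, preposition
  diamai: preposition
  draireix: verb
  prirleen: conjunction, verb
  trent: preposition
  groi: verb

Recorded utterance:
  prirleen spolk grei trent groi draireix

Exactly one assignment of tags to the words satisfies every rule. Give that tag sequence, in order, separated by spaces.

Candidates per position — 1:prirleen {conjunction,verb}; 2:spolk {preposition,conjunction}; 3:grei {conjunction,verb}; 4:trent {preposition}; 5:groi {verb}; 6:draireix {verb}.
Word 2 cannot be preposition — rule 2 would then fail for every completion. It is conjunction.
Word 3 cannot be conjunction — rule 1 would then fail for every completion. It is verb.
Word 1 cannot be conjunction — rule 1 would then fail for every completion. It is verb.
The unique satisfying tagging is: verb conjunction verb preposition verb verb.
Checking: rule 1 satisfied; rule 2 satisfied; rule 3 satisfied; rule 4 satisfied.

verb conjunction verb preposition verb verb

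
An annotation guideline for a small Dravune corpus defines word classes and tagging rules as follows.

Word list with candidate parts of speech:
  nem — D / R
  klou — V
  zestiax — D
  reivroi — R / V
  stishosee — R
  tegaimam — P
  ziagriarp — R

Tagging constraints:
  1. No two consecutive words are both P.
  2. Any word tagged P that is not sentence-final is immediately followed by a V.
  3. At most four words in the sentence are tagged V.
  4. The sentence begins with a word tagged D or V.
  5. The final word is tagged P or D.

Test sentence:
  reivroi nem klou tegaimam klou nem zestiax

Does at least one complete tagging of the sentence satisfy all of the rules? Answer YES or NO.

YES

Candidates per position — 1:reivroi {R,V}; 2:nem {D,R}; 3:klou {V}; 4:tegaimam {P}; 5:klou {V}; 6:nem {D,R}; 7:zestiax {D}.
One satisfying assignment: V R V P V R D.
Verifying each rule — rule 1 holds; rule 2 holds; rule 3 holds; rule 4 holds; rule 5 holds.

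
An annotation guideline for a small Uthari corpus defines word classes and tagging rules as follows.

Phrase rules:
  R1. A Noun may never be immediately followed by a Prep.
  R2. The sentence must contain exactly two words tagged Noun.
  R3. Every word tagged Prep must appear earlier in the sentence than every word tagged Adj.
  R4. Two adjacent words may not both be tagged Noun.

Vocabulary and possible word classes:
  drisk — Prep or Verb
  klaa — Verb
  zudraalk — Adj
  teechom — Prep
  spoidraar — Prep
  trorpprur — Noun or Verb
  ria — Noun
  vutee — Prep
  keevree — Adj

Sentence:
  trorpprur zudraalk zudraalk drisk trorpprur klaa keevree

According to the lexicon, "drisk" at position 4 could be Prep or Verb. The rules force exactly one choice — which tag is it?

Candidates per position — 1:trorpprur {Noun,Verb}; 2:zudraalk {Adj}; 3:zudraalk {Adj}; 4:drisk {Prep,Verb}; 5:trorpprur {Noun,Verb}; 6:klaa {Verb}; 7:keevree {Adj}.
At position 1, choosing Verb makes rule 2 impossible to satisfy; hence Noun.
At position 4, choosing Prep makes rule 3 impossible to satisfy; hence Verb.
At position 5, choosing Verb makes rule 2 impossible to satisfy; hence Noun.
The unique satisfying tagging is: Noun Adj Adj Verb Noun Verb Adj.
Checking: rule 1 ✓; rule 2 ✓; rule 3 ✓; rule 4 ✓.

Verb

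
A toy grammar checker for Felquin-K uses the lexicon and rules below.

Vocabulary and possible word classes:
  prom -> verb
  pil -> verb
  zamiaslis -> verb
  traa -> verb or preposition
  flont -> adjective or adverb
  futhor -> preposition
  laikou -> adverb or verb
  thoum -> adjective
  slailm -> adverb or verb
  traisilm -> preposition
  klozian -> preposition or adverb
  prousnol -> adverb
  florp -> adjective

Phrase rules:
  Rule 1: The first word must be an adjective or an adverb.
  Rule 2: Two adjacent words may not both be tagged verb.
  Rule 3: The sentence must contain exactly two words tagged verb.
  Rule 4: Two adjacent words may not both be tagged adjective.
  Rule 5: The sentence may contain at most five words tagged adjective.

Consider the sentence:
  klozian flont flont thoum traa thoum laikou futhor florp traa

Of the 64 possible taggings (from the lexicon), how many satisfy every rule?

Candidates per position — 1:klozian {preposition,adverb}; 2:flont {adjective,adverb}; 3:flont {adjective,adverb}; 4:thoum {adjective}; 5:traa {verb,preposition}; 6:thoum {adjective}; 7:laikou {adverb,verb}; 8:futhor {preposition}; 9:florp {adjective}; 10:traa {verb,preposition}.
There are 64 candidate sequences in total.
Checking each against the rules leaves 6 sequences.
Count = 6.

6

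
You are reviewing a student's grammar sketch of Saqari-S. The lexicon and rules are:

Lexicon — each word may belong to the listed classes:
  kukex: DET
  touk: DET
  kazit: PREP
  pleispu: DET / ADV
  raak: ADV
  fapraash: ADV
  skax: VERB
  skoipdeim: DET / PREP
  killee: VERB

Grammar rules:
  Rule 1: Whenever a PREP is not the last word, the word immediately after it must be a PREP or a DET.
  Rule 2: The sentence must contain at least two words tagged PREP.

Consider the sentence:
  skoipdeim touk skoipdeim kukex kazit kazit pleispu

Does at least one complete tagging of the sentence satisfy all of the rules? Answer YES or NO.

YES

Candidates per position — 1:skoipdeim {DET,PREP}; 2:touk {DET}; 3:skoipdeim {DET,PREP}; 4:kukex {DET}; 5:kazit {PREP}; 6:kazit {PREP}; 7:pleispu {DET,ADV}.
One satisfying assignment: DET DET DET DET PREP PREP DET.
Checking: rule 1 satisfied; rule 2 satisfied.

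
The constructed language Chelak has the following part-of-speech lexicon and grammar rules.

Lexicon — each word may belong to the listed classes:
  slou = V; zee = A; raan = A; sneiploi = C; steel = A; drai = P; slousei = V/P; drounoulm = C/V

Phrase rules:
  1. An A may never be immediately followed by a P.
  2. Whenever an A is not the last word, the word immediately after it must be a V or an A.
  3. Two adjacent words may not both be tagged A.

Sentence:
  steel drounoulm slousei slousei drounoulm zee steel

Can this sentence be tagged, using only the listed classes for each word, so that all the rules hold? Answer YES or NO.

NO

Candidates per position — 1:steel {A}; 2:drounoulm {C,V}; 3:slousei {V,P}; 4:slousei {V,P}; 5:drounoulm {C,V}; 6:zee {A}; 7:steel {A}.
Rule 3 cannot be satisfied by any choice of tags from the lexicon.
So there is no consistent tagging.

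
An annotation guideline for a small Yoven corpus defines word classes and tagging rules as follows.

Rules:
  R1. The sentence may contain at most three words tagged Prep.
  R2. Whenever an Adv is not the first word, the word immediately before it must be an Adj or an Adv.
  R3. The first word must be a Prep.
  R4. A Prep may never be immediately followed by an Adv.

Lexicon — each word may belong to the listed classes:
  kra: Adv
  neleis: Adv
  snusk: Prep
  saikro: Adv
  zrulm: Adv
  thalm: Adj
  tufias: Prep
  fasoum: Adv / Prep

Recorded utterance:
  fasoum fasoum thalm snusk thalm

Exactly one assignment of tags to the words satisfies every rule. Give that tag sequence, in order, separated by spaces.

Prep Prep Adj Prep Adj

Candidates per position — 1:fasoum {Adv,Prep}; 2:fasoum {Adv,Prep}; 3:thalm {Adj}; 4:snusk {Prep}; 5:thalm {Adj}.
Position 1: tagging it Adv would leave rule 3 unsatisfiable, so it must be Prep.
Position 2: tagging it Adv would leave rule 2 unsatisfiable, so it must be Prep.
The unique satisfying tagging is: Prep Prep Adj Prep Adj.
Check: rule 1 holds; rule 2 holds; rule 3 holds; rule 4 holds.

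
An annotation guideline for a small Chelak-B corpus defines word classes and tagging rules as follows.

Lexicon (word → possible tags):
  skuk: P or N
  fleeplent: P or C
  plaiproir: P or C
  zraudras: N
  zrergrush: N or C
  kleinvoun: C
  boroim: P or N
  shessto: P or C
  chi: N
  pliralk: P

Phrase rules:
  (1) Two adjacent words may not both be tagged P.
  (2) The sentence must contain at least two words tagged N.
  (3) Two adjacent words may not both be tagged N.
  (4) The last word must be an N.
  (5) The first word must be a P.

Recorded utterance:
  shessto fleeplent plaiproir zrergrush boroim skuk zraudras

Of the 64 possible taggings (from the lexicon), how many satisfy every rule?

Candidates per position — 1:shessto {P,C}; 2:fleeplent {P,C}; 3:plaiproir {P,C}; 4:zrergrush {N,C}; 5:boroim {P,N}; 6:skuk {P,N}; 7:zraudras {N}.
There are 64 candidate sequences in total.
The sequences that satisfy every rule: P C P C N P N; P C C C N P N.
Count = 2.

2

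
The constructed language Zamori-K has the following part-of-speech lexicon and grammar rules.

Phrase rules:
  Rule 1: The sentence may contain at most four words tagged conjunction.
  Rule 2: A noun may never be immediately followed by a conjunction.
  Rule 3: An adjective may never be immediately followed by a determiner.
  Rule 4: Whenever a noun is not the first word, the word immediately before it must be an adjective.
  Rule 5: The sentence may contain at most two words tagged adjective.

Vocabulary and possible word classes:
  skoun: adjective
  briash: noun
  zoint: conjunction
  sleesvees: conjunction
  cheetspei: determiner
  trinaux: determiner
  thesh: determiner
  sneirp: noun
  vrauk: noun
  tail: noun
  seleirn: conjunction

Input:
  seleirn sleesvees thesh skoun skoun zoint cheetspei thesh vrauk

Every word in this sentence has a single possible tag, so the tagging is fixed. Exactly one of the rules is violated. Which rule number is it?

Fixed tagging: conjunction conjunction determiner adjective adjective conjunction determiner determiner noun.
Rule check: R1 ok, R2 ok, R3 ok, R4 fails, R5 ok.
Only rule 4 fails.

4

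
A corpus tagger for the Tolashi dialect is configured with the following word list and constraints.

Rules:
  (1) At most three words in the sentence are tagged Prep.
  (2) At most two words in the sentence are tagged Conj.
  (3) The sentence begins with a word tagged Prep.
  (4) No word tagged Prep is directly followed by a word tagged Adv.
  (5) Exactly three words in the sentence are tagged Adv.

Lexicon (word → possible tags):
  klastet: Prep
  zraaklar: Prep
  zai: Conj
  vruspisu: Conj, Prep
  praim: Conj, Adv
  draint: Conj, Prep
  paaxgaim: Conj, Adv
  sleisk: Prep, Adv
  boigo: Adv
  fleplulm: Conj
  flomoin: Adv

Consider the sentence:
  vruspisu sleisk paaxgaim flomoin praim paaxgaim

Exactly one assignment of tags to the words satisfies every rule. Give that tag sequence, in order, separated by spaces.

Prep Prep Conj Adv Adv Adv

Candidates per position — 1:vruspisu {Conj,Prep}; 2:sleisk {Prep,Adv}; 3:paaxgaim {Conj,Adv}; 4:flomoin {Adv}; 5:praim {Conj,Adv}; 6:paaxgaim {Conj,Adv}.
At position 1, choosing Conj makes rule 3 impossible to satisfy; hence Prep.
At position 2, choosing Adv makes rule 4 impossible to satisfy; hence Prep.
At position 3, choosing Adv makes rule 4 impossible to satisfy; hence Conj.
At position 5, choosing Conj makes rule 5 impossible to satisfy; hence Adv.
At position 6, choosing Conj makes rule 5 impossible to satisfy; hence Adv.
That leaves exactly one tagging: Prep Prep Conj Adv Adv Adv.
Verifying each rule — rule 1 satisfied; rule 2 satisfied; rule 3 satisfied; rule 4 satisfied; rule 5 satisfied.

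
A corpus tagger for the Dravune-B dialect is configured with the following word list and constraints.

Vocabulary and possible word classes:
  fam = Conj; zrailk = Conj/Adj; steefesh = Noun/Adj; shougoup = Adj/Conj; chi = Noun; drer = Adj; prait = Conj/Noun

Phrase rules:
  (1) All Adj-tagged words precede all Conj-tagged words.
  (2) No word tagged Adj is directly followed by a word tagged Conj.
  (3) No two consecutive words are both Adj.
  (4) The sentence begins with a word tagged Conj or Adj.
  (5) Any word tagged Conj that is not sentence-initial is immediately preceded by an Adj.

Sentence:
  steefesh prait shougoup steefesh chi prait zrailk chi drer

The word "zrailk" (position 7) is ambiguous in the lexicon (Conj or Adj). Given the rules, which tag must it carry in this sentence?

Adj

Candidates per position — 1:steefesh {Noun,Adj}; 2:prait {Conj,Noun}; 3:shougoup {Adj,Conj}; 4:steefesh {Noun,Adj}; 5:chi {Noun}; 6:prait {Conj,Noun}; 7:zrailk {Conj,Adj}; 8:chi {Noun}; 9:drer {Adj}.
Position 1: Noun is ruled out by rule 4; that leaves Adj.
Position 2: Conj is ruled out by rule 1; that leaves Noun.
Position 3: Conj is ruled out by rule 1; that leaves Adj.
Position 4: Adj is ruled out by rule 3; that leaves Noun.
Position 6: Conj is ruled out by rule 1; that leaves Noun.
Position 7: Conj is ruled out by rule 1; that leaves Adj.
That leaves exactly one tagging: Adj Noun Adj Noun Noun Noun Adj Noun Adj.
Check: rule 1 ok; rule 2 ok; rule 3 ok; rule 4 ok; rule 5 ok.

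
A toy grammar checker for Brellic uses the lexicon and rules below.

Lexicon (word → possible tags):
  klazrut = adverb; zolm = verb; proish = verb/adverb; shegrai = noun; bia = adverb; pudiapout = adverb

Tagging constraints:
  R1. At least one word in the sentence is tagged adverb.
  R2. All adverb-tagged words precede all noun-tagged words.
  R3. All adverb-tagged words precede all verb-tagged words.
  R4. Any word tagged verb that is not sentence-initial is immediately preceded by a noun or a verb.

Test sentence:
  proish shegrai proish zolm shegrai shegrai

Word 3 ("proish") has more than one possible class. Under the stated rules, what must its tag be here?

Candidates per position — 1:proish {verb,adverb}; 2:shegrai {noun}; 3:proish {verb,adverb}; 4:zolm {verb}; 5:shegrai {noun}; 6:shegrai {noun}.
If word 3 were adverb, no tagging could satisfy rule 2; so word 3 is verb.
If word 1 were verb, no tagging could satisfy rule 1; so word 1 is adverb.
So the tagging must be: adverb noun verb verb noun noun.
Verifying each rule — rule 1 satisfied; rule 2 satisfied; rule 3 satisfied; rule 4 satisfied.

verb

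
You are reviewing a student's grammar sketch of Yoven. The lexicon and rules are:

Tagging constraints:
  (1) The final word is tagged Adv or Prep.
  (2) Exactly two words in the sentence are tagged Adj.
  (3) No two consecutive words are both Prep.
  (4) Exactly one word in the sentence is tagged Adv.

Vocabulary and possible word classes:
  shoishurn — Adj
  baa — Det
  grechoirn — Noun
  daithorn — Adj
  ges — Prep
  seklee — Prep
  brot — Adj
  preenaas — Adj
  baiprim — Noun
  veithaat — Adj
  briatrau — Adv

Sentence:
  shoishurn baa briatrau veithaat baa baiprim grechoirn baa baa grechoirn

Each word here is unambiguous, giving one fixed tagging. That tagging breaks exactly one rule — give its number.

Fixed tagging: Adj Det Adv Adj Det Noun Noun Det Det Noun.
Checking each rule: R1 fail, R2 pass, R3 pass, R4 pass.
Only rule 1 fails.

1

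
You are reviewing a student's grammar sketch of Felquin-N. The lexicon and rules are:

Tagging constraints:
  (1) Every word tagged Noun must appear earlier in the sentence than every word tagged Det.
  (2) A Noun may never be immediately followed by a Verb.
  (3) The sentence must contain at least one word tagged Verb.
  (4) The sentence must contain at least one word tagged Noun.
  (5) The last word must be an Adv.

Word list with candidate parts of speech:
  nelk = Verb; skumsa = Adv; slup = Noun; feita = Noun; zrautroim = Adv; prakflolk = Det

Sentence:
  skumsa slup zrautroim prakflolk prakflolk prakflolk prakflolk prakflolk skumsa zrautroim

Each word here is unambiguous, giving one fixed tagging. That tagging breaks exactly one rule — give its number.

3

Fixed tagging: Adv Noun Adv Det Det Det Det Det Adv Adv.
Rule check: R1 pass, R2 pass, R3 fail, R4 pass, R5 pass.
Only rule 3 fails.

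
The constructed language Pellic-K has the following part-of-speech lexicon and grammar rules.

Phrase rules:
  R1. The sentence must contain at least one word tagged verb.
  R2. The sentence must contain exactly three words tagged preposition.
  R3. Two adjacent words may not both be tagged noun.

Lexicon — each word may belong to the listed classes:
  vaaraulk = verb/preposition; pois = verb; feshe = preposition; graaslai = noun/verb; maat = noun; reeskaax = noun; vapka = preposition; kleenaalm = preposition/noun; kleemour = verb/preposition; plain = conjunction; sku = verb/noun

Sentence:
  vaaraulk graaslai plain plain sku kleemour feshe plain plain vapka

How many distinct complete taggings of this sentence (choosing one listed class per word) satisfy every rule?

8

Candidates per position — 1:vaaraulk {verb,preposition}; 2:graaslai {noun,verb}; 3:plain {conjunction}; 4:plain {conjunction}; 5:sku {verb,noun}; 6:kleemour {verb,preposition}; 7:feshe {preposition}; 8:plain {conjunction}; 9:plain {conjunction}; 10:vapka {preposition}.
There are 16 candidate sequences in total.
Checking each against the rules leaves 8 sequences.
Count = 8.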